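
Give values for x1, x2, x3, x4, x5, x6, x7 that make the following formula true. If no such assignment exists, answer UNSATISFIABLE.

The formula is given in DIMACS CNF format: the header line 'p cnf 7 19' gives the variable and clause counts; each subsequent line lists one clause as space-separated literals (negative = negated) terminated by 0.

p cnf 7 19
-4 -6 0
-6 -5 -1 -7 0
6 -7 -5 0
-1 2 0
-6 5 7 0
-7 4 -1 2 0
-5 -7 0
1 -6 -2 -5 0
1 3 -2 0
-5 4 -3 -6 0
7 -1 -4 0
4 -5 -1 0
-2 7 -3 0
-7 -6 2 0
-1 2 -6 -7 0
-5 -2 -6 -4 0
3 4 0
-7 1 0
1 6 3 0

x1: True; x2: True; x3: False; x4: True; x5: False; x6: False; x7: True

Suppose x4 = True.
(¬x6) alone gives x6 = False.
Suppose x7 = True.
(¬x5) alone gives x5 = False.
(x1) alone gives x1 = True.
(x2) alone gives x2 = True.
Every clause is now satisfied; x3 is unconstrained.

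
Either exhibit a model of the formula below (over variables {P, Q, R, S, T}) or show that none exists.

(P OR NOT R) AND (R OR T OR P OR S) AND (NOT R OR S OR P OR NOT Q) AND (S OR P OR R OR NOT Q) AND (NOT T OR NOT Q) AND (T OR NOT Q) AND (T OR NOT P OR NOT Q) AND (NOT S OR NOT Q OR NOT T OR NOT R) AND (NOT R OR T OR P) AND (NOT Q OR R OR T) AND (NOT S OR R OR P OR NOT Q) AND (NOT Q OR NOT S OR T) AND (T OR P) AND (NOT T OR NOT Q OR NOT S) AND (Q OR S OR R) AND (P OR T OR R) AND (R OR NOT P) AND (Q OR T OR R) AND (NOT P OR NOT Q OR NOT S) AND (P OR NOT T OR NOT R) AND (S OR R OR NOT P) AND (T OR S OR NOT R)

P: true,  Q: false,  R: true,  S: true,  T: false

Case P = true:
Unit clause (R) forces R = true.
Case T = false:
Unit clause (NOT Q) forces Q = false.
Unit clause (S) forces S = true.
Every clause now holds.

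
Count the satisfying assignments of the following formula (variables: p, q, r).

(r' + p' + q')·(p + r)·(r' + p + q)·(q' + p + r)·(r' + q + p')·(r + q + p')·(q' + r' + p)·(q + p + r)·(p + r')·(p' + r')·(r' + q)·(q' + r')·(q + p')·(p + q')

1

There are 2^3 = 8 truth assignments over (p, q, r).
Split on r. With r = 1, the clauses containing r are satisfied and r' drops from the rest; 0 of the 2^2 = 4 assignments to the other variables satisfy what remains.
With r = 0, by the same count on the reduced clause set, 1 assignment works.
(One model: p=T, q=T, r=F.)
Total: 0 + 1 = 1.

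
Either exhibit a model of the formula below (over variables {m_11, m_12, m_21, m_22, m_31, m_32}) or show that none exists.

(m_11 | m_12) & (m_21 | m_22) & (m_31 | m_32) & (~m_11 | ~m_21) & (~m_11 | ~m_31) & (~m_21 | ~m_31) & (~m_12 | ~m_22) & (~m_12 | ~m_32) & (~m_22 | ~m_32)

Suppose m_11 = 1.
Unit clause (~m_21) forces m_21 = 0.
Unit clause (m_22) forces m_22 = 1.
Unit clause (~m_31) forces m_31 = 0.
Unit clause (m_32) forces m_32 = 1.
Now (~m_32) is unsatisfied and unit — conflict.
Undo m_11 and try m_11 = 0.
Unit clause (m_12) forces m_12 = 1.
Unit clause (~m_22) forces m_22 = 0.
Unit clause (m_21) forces m_21 = 1.
Unit clause (~m_31) forces m_31 = 0.
Unit clause (m_32) forces m_32 = 1.
Now (~m_32) is unsatisfied and unit — conflict.
Both values of m_11 lead to a conflict.

UNSATISFIABLE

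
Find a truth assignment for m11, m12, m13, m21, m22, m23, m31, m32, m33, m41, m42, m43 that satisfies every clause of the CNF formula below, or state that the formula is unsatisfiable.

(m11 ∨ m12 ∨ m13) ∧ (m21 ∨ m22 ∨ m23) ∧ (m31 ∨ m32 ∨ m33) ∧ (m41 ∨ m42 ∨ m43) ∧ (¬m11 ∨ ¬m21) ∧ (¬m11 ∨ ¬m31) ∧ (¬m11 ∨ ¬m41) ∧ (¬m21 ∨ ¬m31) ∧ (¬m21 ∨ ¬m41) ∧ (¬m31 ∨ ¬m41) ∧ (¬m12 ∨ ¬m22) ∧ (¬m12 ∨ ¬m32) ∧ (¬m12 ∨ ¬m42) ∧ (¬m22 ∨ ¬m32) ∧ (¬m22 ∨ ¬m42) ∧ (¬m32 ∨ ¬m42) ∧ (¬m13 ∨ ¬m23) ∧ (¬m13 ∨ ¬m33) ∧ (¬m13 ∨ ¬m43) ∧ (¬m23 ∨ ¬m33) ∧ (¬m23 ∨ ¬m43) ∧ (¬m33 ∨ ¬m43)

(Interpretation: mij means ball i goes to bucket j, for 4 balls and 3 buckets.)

UNSATISFIABLE

Branch on m11: set m11 = False.
Branch on m12: set m12 = True.
The clause (¬m22) is unit, so m22 = False.
The clause (¬m32) is unit, so m32 = False.
The clause (¬m42) is unit, so m42 = False.
Branch on m21: set m21 = True.
The clause (¬m31) is unit, so m31 = False.
The clause (m33) is unit, so m33 = True.
The clause (¬m41) is unit, so m41 = False.
The clause (m43) is unit, so m43 = True.
That conflicts with the unit clause (¬m43).
Undo m21 and try m21 = False.
The clause (m23) is unit, so m23 = True.
The clause (¬m13) is unit, so m13 = False.
The clause (¬m33) is unit, so m33 = False.
The clause (m31) is unit, so m31 = True.
The clause (¬m41) is unit, so m41 = False.
The clause (m43) is unit, so m43 = True.
That conflicts with the unit clause (¬m43).
Both values of m21 lead to a conflict.
Undo m12 and try m12 = False.
The clause (m13) is unit, so m13 = True.
The clause (¬m23) is unit, so m23 = False.
The clause (¬m33) is unit, so m33 = False.
The clause (¬m43) is unit, so m43 = False.
Branch on m21: set m21 = True.
The clause (¬m31) is unit, so m31 = False.
The clause (m32) is unit, so m32 = True.
The clause (¬m41) is unit, so m41 = False.
The clause (m42) is unit, so m42 = True.
That conflicts with the unit clause (¬m42).
Undo m21 and try m21 = False.
The clause (m22) is unit, so m22 = True.
The clause (¬m32) is unit, so m32 = False.
The clause (m31) is unit, so m31 = True.
The clause (¬m41) is unit, so m41 = False.
The clause (m42) is unit, so m42 = True.
That conflicts with the unit clause (¬m42).
Both values of m21 lead to a conflict.
Both values of m12 lead to a conflict.
Undo m11 and try m11 = True.
The clause (¬m21) is unit, so m21 = False.
The clause (¬m31) is unit, so m31 = False.
The clause (¬m41) is unit, so m41 = False.
Branch on m22: set m22 = True.
The clause (¬m12) is unit, so m12 = False.
The clause (¬m32) is unit, so m32 = False.
The clause (m33) is unit, so m33 = True.
The clause (¬m42) is unit, so m42 = False.
The clause (m43) is unit, so m43 = True.
That conflicts with the unit clause (¬m43).
Undo m22 and try m22 = False.
The clause (m23) is unit, so m23 = True.
The clause (¬m13) is unit, so m13 = False.
The clause (¬m33) is unit, so m33 = False.
The clause (m32) is unit, so m32 = True.
The clause (¬m12) is unit, so m12 = False.
The clause (¬m42) is unit, so m42 = False.
The clause (m43) is unit, so m43 = True.
That conflicts with the unit clause (¬m43).
Both values of m22 lead to a conflict.
Both values of m11 lead to a conflict.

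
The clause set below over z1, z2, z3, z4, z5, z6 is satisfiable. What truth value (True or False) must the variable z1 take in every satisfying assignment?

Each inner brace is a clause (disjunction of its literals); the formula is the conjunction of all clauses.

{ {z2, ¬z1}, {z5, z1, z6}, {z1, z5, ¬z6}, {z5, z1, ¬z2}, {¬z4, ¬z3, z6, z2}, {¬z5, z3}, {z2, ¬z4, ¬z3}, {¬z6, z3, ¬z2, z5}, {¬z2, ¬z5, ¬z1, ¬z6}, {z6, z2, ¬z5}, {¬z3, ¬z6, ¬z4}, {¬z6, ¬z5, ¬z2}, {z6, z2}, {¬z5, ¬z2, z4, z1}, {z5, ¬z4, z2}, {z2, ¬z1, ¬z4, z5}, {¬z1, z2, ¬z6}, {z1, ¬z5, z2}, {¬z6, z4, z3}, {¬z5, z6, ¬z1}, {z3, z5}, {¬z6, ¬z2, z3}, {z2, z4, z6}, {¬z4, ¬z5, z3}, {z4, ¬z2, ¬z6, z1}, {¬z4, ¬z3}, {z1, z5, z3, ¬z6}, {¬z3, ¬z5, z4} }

Suppose z1 = False.
Case z5 = True:
From the singleton clause (z3), z3 = True.
From the singleton clause (z2), z2 = True.
From the singleton clause (¬z6), z6 = False.
From the singleton clause (z4), z4 = True.
That conflicts with the unit clause (¬z4).
Undo z5 and try z5 = False.
From the singleton clause (z6), z6 = True.
That conflicts with the unit clause (¬z6).
Either choice for z5 ends in contradiction.
So every satisfying assignment has z1 = True.

True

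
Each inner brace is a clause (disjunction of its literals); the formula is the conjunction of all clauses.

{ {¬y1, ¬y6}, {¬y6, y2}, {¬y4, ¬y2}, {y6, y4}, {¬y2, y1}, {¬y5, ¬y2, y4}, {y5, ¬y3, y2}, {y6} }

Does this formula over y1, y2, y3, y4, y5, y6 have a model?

Unit clause (y6) forces y6 = True.
Unit clause (¬y1) forces y1 = False.
Unit clause (y2) forces y2 = True.
Now (¬y2) is unsatisfied and unit — conflict.
No assignment satisfies every clause.

Unsatisfiable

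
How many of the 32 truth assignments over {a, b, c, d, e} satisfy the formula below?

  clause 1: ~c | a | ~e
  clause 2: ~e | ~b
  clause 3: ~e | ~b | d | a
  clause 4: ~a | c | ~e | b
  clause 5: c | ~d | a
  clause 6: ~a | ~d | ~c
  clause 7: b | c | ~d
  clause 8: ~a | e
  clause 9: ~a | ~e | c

There are 2^5 = 32 truth assignments over (a, b, c, d, e).
Split on e. With e = 1, the clauses containing e are satisfied and ~e drops from the rest; 2 of the 2^4 = 16 assignments to the other variables satisfy what remains.
With e = 0, by the same count on the reduced clause set, 6 assignments work.
Total: 2 + 6 = 8.

8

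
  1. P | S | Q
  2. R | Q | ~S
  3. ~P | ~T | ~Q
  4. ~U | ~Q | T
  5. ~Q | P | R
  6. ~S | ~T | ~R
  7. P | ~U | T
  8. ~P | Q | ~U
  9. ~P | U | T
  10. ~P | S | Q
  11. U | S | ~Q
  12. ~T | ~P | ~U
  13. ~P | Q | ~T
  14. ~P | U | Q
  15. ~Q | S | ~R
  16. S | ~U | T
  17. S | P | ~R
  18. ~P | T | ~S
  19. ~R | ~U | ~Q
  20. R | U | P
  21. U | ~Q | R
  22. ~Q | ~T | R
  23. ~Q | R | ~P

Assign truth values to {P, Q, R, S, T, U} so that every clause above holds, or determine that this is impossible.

Try P = 0.
Try S = 1.
Try R = 1.
From the singleton clause (~T), T = 0.
From the singleton clause (~U), U = 0.
All clauses hold; Q can take either value.

P: 0,  Q: 0,  R: 1,  S: 1,  T: 0,  U: 0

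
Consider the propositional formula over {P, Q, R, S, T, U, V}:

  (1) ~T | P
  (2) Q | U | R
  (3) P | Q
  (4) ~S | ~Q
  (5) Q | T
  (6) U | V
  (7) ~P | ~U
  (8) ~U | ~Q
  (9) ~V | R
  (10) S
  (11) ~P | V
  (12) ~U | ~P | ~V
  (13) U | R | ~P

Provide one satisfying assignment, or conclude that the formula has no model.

(S) alone gives S = 1.
(~Q) alone gives Q = 0.
(P) alone gives P = 1.
(T) alone gives T = 1.
(~U) alone gives U = 0.
(R) alone gives R = 1.
(V) alone gives V = 1.
Every clause now holds.

P=1; Q=0; R=1; S=1; T=1; U=0; V=1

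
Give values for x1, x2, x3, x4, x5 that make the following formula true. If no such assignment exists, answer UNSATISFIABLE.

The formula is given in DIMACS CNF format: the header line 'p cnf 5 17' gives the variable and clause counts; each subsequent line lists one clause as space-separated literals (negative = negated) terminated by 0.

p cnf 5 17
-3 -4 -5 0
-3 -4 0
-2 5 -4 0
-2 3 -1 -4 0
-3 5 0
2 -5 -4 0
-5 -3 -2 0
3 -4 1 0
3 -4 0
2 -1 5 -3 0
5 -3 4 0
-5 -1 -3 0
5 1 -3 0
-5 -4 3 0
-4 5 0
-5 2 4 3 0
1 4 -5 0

Branch on x3: set x3 = False.
Unit clause (¬x4) forces x4 = False.
Branch on x5: set x5 = True.
Unit clause (x2) forces x2 = True.
Unit clause (x1) forces x1 = True.
Every clause now holds.

x1: True, x2: True, x3: False, x4: False, x5: True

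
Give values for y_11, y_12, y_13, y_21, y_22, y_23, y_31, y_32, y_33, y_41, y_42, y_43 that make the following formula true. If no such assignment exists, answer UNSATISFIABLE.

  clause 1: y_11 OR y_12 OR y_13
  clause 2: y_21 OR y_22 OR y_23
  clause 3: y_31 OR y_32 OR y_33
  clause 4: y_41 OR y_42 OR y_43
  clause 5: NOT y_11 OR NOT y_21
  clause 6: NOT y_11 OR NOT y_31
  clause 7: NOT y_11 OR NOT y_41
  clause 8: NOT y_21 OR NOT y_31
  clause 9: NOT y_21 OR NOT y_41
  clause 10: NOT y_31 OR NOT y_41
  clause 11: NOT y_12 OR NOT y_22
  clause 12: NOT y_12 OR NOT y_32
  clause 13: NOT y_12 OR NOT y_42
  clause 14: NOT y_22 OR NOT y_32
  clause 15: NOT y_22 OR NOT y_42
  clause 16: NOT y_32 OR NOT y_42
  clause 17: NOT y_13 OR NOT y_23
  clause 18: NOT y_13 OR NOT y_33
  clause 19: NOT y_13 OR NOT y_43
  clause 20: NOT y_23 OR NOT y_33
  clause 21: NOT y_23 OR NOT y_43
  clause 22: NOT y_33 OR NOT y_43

UNSATISFIABLE

Suppose y_11 = false.
Suppose y_12 = true.
From the singleton clause (NOT y_22), y_22 = false.
From the singleton clause (NOT y_32), y_32 = false.
From the singleton clause (NOT y_42), y_42 = false.
Suppose y_21 = true.
From the singleton clause (NOT y_31), y_31 = false.
From the singleton clause (y_33), y_33 = true.
From the singleton clause (NOT y_41), y_41 = false.
From the singleton clause (y_43), y_43 = true.
That conflicts with the unit clause (NOT y_43).
So y_21 must be the other value — set y_21 = false.
From the singleton clause (y_23), y_23 = true.
From the singleton clause (NOT y_13), y_13 = false.
From the singleton clause (NOT y_33), y_33 = false.
From the singleton clause (y_31), y_31 = true.
From the singleton clause (NOT y_41), y_41 = false.
From the singleton clause (y_43), y_43 = true.
That conflicts with the unit clause (NOT y_43).
Both values of y_21 lead to a conflict.
So y_12 must be the other value — set y_12 = false.
From the singleton clause (y_13), y_13 = true.
From the singleton clause (NOT y_23), y_23 = false.
From the singleton clause (NOT y_33), y_33 = false.
From the singleton clause (NOT y_43), y_43 = false.
Suppose y_21 = true.
From the singleton clause (NOT y_31), y_31 = false.
From the singleton clause (y_32), y_32 = true.
From the singleton clause (NOT y_41), y_41 = false.
From the singleton clause (y_42), y_42 = true.
That conflicts with the unit clause (NOT y_42).
So y_21 must be the other value — set y_21 = false.
From the singleton clause (y_22), y_22 = true.
From the singleton clause (NOT y_32), y_32 = false.
From the singleton clause (y_31), y_31 = true.
From the singleton clause (NOT y_41), y_41 = false.
From the singleton clause (y_42), y_42 = true.
That conflicts with the unit clause (NOT y_42).
Both values of y_21 lead to a conflict.
Both values of y_12 lead to a conflict.
So y_11 must be the other value — set y_11 = true.
From the singleton clause (NOT y_21), y_21 = false.
From the singleton clause (NOT y_31), y_31 = false.
From the singleton clause (NOT y_41), y_41 = false.
Suppose y_22 = true.
From the singleton clause (NOT y_12), y_12 = false.
From the singleton clause (NOT y_32), y_32 = false.
From the singleton clause (y_33), y_33 = true.
From the singleton clause (NOT y_42), y_42 = false.
From the singleton clause (y_43), y_43 = true.
That conflicts with the unit clause (NOT y_43).
So y_22 must be the other value — set y_22 = false.
From the singleton clause (y_23), y_23 = true.
From the singleton clause (NOT y_13), y_13 = false.
From the singleton clause (NOT y_33), y_33 = false.
From the singleton clause (y_32), y_32 = true.
From the singleton clause (NOT y_12), y_12 = false.
From the singleton clause (NOT y_42), y_42 = false.
From the singleton clause (y_43), y_43 = true.
That conflicts with the unit clause (NOT y_43).
Both values of y_22 lead to a conflict.
Both values of y_11 lead to a conflict.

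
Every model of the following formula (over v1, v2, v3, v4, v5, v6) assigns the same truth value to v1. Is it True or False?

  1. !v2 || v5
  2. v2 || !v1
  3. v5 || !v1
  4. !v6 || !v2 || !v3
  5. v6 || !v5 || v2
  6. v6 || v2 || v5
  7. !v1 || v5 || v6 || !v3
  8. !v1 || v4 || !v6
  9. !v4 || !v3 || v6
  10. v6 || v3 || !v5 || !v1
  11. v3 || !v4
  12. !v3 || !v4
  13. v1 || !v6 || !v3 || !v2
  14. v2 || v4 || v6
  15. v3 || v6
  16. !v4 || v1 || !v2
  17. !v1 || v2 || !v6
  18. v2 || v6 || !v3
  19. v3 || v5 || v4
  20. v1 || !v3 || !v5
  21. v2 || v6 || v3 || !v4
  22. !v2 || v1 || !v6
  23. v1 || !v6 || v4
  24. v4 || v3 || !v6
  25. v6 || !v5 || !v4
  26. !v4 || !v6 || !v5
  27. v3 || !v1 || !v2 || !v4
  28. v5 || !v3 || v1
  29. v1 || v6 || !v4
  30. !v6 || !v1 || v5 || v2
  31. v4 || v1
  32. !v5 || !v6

True

Suppose v1 = false.
From the singleton clause (v4), v4 = true.
From the singleton clause (v3), v3 = true.
But (!v3) is also a unit clause — contradiction.
So every satisfying assignment has v1 = True.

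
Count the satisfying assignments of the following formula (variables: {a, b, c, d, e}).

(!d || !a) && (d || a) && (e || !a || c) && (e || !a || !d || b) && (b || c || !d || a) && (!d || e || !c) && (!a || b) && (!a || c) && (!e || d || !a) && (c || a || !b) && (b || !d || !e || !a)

3

There are 2^5 = 32 truth assignments over (a, b, c, d, e).
Split on c. With c = true, the clauses containing c are satisfied and !c drops from the rest; 3 of the 2^4 = 16 assignments to the other variables satisfy what remains.
With c = false, by the same count on the reduced clause set, 0 assignments work.
(One model: a=F, b=F, c=T, d=T, e=T.)
Total: 3 + 0 = 3.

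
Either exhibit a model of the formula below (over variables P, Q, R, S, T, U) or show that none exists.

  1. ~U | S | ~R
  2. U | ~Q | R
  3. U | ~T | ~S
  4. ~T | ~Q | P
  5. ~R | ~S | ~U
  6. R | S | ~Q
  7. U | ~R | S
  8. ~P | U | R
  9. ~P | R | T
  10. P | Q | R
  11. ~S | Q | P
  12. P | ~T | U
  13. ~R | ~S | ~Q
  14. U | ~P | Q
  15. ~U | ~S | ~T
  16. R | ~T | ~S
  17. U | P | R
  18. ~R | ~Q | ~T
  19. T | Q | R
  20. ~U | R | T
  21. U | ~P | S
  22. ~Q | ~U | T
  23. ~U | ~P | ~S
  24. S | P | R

Case U = 1:
Case S = 0:
From the singleton clause (~R), R = 0.
From the singleton clause (~Q), Q = 0.
From the singleton clause (P), P = 1.
From the singleton clause (T), T = 1.
All clauses are satisfied.

P: 1, Q: 0, R: 0, S: 0, T: 1, U: 1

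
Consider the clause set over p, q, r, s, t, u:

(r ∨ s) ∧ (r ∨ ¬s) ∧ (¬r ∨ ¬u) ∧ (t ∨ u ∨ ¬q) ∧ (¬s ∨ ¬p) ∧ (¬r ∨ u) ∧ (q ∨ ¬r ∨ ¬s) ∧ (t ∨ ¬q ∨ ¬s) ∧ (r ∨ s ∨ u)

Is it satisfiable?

Unsatisfiable

Branch on r: set r = True.
(¬u) alone gives u = False.
But (u) is also a unit clause — contradiction.
So r must be the other value — set r = False.
(s) alone gives s = True.
But (¬s) is also a unit clause — contradiction.
Either choice for r ends in contradiction.
No assignment satisfies every clause.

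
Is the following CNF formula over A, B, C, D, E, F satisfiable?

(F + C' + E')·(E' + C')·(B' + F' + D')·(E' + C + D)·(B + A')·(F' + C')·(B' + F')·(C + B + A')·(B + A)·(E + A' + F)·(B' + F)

Branch on E: set E = 0.
Branch on B: set B = 1.
(F') alone gives F = 0.
But (F) is also a unit clause — contradiction.
So B must be the other value — set B = 0.
(A') alone gives A = 0.
But (A) is also a unit clause — contradiction.
Both values of B lead to a conflict.
So E must be the other value — set E = 1.
(C') alone gives C = 0.
(D) alone gives D = 1.
Branch on B: set B = 0.
(A') alone gives A = 0.
But (A) is also a unit clause — contradiction.
So B must be the other value — set B = 1.
(F') alone gives F = 0.
But (F) is also a unit clause — contradiction.
Both values of B lead to a conflict.
Both values of E lead to a conflict.
No assignment satisfies every clause.

No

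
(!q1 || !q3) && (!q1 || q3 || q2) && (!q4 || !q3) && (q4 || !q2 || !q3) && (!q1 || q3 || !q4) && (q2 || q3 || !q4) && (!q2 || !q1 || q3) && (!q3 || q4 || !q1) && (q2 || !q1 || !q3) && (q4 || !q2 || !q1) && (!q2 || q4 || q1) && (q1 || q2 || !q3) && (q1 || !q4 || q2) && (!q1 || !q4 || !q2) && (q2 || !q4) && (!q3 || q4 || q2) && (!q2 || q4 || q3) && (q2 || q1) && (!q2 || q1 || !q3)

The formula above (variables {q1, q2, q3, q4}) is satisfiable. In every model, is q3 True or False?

Suppose q3 = true.
The clause (!q1) is unit, so q1 = false.
The clause (!q4) is unit, so q4 = false.
The clause (!q2) is unit, so q2 = false.
That conflicts with the unit clause (q2).
So every satisfying assignment has q3 = False.

False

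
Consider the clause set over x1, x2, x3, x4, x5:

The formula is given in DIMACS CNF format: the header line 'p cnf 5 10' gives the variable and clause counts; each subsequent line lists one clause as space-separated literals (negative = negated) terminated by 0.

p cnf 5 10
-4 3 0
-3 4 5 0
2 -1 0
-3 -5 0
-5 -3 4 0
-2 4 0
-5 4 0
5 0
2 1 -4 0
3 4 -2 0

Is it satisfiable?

No

From the singleton clause (x5), x5 = True.
From the singleton clause (¬x3), x3 = False.
From the singleton clause (¬x4), x4 = False.
Now (x4) is unsatisfied and unit — conflict.
No assignment satisfies every clause.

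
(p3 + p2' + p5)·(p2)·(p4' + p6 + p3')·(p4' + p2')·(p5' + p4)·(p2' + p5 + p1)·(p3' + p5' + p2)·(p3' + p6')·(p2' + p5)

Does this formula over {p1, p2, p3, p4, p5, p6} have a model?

No, unsatisfiable

The clause (p2) is unit, so p2 = 1.
The clause (p4') is unit, so p4 = 0.
The clause (p5') is unit, so p5 = 0.
That conflicts with the unit clause (p5).
No assignment satisfies every clause.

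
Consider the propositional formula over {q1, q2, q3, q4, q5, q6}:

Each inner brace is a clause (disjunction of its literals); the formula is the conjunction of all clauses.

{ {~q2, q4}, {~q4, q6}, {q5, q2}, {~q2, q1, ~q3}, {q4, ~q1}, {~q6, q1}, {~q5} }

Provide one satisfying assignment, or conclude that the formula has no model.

q1: 1; q2: 1; q3: 1; q4: 1; q5: 0; q6: 1

Unit clause (~q5) forces q5 = 0.
Unit clause (q2) forces q2 = 1.
Unit clause (q4) forces q4 = 1.
Unit clause (q6) forces q6 = 1.
Unit clause (q1) forces q1 = 1.
No clause remains; q3 is free.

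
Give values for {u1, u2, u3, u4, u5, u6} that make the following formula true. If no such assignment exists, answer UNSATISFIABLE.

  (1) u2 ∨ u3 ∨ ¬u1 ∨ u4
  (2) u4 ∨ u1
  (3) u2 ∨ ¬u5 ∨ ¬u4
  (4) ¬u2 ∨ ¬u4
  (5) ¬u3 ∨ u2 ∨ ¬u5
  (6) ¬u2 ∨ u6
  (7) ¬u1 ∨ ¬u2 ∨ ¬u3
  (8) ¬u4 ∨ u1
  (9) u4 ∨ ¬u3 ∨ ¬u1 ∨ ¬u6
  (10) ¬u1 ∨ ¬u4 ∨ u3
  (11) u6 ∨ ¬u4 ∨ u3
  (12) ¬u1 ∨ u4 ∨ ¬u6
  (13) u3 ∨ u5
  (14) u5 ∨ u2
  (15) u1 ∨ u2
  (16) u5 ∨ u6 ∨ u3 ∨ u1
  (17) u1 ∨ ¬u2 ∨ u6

Try u4 = True.
(¬u2) alone gives u2 = False.
(¬u5) alone gives u5 = False.
That conflicts with the unit clause (u5).
Backtrack on u4: now try u4 = False.
(u1) alone gives u1 = True.
(¬u6) alone gives u6 = False.
(¬u2) alone gives u2 = False.
(u3) alone gives u3 = True.
(¬u5) alone gives u5 = False.
That conflicts with the unit clause (u5).
Either choice for u4 ends in contradiction.

UNSATISFIABLE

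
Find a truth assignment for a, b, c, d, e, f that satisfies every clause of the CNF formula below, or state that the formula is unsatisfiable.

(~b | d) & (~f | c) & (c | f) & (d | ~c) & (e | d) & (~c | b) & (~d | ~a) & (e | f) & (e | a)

a ↦ 0, b ↦ 1, c ↦ 1, d ↦ 1, e ↦ 1, f ↦ 0

Suppose b = 1.
From the singleton clause (d), d = 1.
From the singleton clause (~a), a = 0.
From the singleton clause (e), e = 1.
Suppose f = 0.
From the singleton clause (c), c = 1.
This assignment satisfies each clause.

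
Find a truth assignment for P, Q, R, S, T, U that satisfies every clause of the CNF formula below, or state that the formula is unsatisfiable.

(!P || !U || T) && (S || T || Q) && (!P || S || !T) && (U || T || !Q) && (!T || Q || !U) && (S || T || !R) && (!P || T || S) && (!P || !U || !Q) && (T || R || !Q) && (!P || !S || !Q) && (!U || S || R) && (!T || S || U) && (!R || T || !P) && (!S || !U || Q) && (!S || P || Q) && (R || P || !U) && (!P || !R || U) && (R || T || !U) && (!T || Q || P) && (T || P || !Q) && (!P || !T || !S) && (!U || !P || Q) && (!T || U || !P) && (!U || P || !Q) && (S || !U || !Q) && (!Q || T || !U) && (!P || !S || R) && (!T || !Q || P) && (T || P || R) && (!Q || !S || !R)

Case P = false:
Case S = false:
Case T = true:
From the singleton clause (U), U = true.
From the singleton clause (Q), Q = true.
That conflicts with the unit clause (!Q).
Undo T and try T = false.
From the singleton clause (Q), Q = true.
That conflicts with the unit clause (!Q).
Both values of T lead to a conflict.
Undo S and try S = true.
From the singleton clause (Q), Q = true.
From the singleton clause (T), T = true.
That conflicts with the unit clause (!T).
Both values of S lead to a conflict.
Undo P and try P = true.
Case U = false:
From the singleton clause (!R), R = false.
From the singleton clause (!T), T = false.
From the singleton clause (!Q), Q = false.
From the singleton clause (S), S = true.
That conflicts with the unit clause (!S).
Undo U and try U = true.
From the singleton clause (T), T = true.
From the singleton clause (S), S = true.
That conflicts with the unit clause (!S).
Both values of U lead to a conflict.
Both values of P lead to a conflict.

UNSATISFIABLE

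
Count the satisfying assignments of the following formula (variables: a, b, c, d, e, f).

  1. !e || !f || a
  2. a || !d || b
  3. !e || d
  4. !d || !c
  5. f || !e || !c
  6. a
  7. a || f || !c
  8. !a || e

There are 2^6 = 64 truth assignments over (a, b, c, d, e, f).
Split on e. With e = true, the clauses containing e are satisfied and !e drops from the rest; 4 of the 2^5 = 32 assignments to the other variables satisfy what remains.
With e = false, by the same count on the reduced clause set, 0 assignments work.
Total: 4 + 0 = 4.

4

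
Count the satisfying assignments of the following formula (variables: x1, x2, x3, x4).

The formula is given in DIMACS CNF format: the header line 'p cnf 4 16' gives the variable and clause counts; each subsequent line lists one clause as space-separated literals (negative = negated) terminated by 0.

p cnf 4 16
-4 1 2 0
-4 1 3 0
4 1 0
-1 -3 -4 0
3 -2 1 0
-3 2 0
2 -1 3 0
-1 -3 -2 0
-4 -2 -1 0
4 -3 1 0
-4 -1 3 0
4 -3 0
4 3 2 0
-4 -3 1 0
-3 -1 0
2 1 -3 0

There are 2^4 = 16 truth assignments over (x1, x2, x3, x4).
Check each against the 16 clauses (columns in the order x1, x2, x3, x4):
  F F F F  ✗ fails (x4 ∨ x1)
  F F F T  ✗ fails (¬x4 ∨ x1 ∨ x2)
  F F T F  ✗ fails (x4 ∨ x1)
  F F T T  ✗ fails (¬x4 ∨ x1 ∨ x2)
  F T F F  ✗ fails (x4 ∨ x1)
  F T F T  ✗ fails (¬x4 ∨ x1 ∨ x3)
  F T T F  ✗ fails (x4 ∨ x1)
  F T T T  ✗ fails (¬x4 ∨ ¬x3 ∨ x1)
  T F F F  ✗ fails (x2 ∨ ¬x1 ∨ x3)
  T F F T  ✗ fails (x2 ∨ ¬x1 ∨ x3)
  T F T F  ✗ fails (¬x3 ∨ x2)
  T F T T  ✗ fails (¬x1 ∨ ¬x3 ∨ ¬x4)
  T T F F  ✓ satisfies all
  T T F T  ✗ fails (¬x4 ∨ ¬x2 ∨ ¬x1)
  T T T F  ✗ fails (¬x1 ∨ ¬x3 ∨ ¬x2)
  T T T T  ✗ fails (¬x1 ∨ ¬x3 ∨ ¬x4)
1 of the 16 rows is a model.

1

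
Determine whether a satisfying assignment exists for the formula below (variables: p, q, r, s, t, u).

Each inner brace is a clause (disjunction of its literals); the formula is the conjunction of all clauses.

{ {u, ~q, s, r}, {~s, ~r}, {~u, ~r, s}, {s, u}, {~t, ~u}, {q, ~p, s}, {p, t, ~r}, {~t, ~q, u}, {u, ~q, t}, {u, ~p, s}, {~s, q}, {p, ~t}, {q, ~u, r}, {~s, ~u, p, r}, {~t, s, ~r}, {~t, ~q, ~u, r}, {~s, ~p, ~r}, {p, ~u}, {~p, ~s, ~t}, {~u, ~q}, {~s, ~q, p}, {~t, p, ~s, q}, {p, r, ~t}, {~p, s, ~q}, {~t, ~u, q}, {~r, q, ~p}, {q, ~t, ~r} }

Branch on s: set s = 0.
The clause (u) is unit, so u = 1.
The clause (~r) is unit, so r = 0.
The clause (~t) is unit, so t = 0.
The clause (q) is unit, so q = 1.
But (~q) is also a unit clause — contradiction.
So s must be the other value — set s = 1.
The clause (~r) is unit, so r = 0.
The clause (q) is unit, so q = 1.
The clause (~u) is unit, so u = 0.
The clause (~t) is unit, so t = 0.
But (t) is also a unit clause — contradiction.
Neither s = 1 nor s = 0 works.
No assignment satisfies every clause.

No, unsatisfiable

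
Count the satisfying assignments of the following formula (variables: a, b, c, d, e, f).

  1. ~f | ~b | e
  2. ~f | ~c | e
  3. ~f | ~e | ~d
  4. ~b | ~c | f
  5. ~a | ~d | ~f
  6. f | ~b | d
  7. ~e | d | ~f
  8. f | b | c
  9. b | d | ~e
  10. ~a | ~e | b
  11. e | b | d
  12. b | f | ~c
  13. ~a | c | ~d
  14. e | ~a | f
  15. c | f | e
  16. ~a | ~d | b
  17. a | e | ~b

There are 2^6 = 64 truth assignments over (a, b, c, d, e, f).
Split on c. With c = 1, the clauses containing c are satisfied and ~c drops from the rest; 0 of the 2^5 = 32 assignments to the other variables satisfy what remains.
With c = 0, by the same count on the reduced clause set, 2 assignments work.
(One model: a=F, b=F, c=F, d=T, e=F, f=T.)
Total: 0 + 2 = 2.

2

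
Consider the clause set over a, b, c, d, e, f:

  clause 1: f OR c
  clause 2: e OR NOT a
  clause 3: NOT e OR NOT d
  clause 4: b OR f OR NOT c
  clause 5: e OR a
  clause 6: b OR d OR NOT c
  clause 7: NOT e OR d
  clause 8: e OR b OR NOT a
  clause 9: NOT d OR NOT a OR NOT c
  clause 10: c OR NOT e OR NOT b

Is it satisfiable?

Unsatisfiable

Try f = true.
Try e = true.
From the singleton clause (NOT d), d = false.
Now (d) is unsatisfied and unit — conflict.
Backtrack on e: now try e = false.
From the singleton clause (NOT a), a = false.
Now (a) is unsatisfied and unit — conflict.
Both values of e lead to a conflict.
Backtrack on f: now try f = false.
From the singleton clause (c), c = true.
From the singleton clause (b), b = true.
Try e = true.
From the singleton clause (NOT d), d = false.
Now (d) is unsatisfied and unit — conflict.
Backtrack on e: now try e = false.
From the singleton clause (NOT a), a = false.
Now (a) is unsatisfied and unit — conflict.
Both values of e lead to a conflict.
Both values of f lead to a conflict.
No assignment satisfies every clause.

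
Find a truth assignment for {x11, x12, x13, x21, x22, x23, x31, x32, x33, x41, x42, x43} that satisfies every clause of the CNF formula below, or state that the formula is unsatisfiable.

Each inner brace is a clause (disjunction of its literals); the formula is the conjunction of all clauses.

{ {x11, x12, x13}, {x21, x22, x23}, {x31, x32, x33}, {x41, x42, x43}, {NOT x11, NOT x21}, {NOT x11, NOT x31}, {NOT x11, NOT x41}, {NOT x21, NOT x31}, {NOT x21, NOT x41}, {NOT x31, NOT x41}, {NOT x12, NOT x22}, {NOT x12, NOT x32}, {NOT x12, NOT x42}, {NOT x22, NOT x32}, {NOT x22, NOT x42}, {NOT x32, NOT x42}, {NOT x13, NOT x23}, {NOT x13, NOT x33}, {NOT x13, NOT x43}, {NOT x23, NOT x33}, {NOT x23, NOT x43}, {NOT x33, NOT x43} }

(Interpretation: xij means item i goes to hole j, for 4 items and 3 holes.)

UNSATISFIABLE

Try x11 = false.
Try x12 = true.
Unit clause (NOT x22) forces x22 = false.
Unit clause (NOT x32) forces x32 = false.
Unit clause (NOT x42) forces x42 = false.
Try x21 = true.
Unit clause (NOT x31) forces x31 = false.
Unit clause (x33) forces x33 = true.
Unit clause (NOT x41) forces x41 = false.
Unit clause (x43) forces x43 = true.
That conflicts with the unit clause (NOT x43).
So x21 must be the other value — set x21 = false.
Unit clause (x23) forces x23 = true.
Unit clause (NOT x13) forces x13 = false.
Unit clause (NOT x33) forces x33 = false.
Unit clause (x31) forces x31 = true.
Unit clause (NOT x41) forces x41 = false.
Unit clause (x43) forces x43 = true.
That conflicts with the unit clause (NOT x43).
Either choice for x21 ends in contradiction.
So x12 must be the other value — set x12 = false.
Unit clause (x13) forces x13 = true.
Unit clause (NOT x23) forces x23 = false.
Unit clause (NOT x33) forces x33 = false.
Unit clause (NOT x43) forces x43 = false.
Try x21 = true.
Unit clause (NOT x31) forces x31 = false.
Unit clause (x32) forces x32 = true.
Unit clause (NOT x41) forces x41 = false.
Unit clause (x42) forces x42 = true.
That conflicts with the unit clause (NOT x42).
So x21 must be the other value — set x21 = false.
Unit clause (x22) forces x22 = true.
Unit clause (NOT x32) forces x32 = false.
Unit clause (x31) forces x31 = true.
Unit clause (NOT x41) forces x41 = false.
Unit clause (x42) forces x42 = true.
That conflicts with the unit clause (NOT x42).
Either choice for x21 ends in contradiction.
Either choice for x12 ends in contradiction.
So x11 must be the other value — set x11 = true.
Unit clause (NOT x21) forces x21 = false.
Unit clause (NOT x31) forces x31 = false.
Unit clause (NOT x41) forces x41 = false.
Try x22 = true.
Unit clause (NOT x12) forces x12 = false.
Unit clause (NOT x32) forces x32 = false.
Unit clause (x33) forces x33 = true.
Unit clause (NOT x42) forces x42 = false.
Unit clause (x43) forces x43 = true.
That conflicts with the unit clause (NOT x43).
So x22 must be the other value — set x22 = false.
Unit clause (x23) forces x23 = true.
Unit clause (NOT x13) forces x13 = false.
Unit clause (NOT x33) forces x33 = false.
Unit clause (x32) forces x32 = true.
Unit clause (NOT x12) forces x12 = false.
Unit clause (NOT x42) forces x42 = false.
Unit clause (x43) forces x43 = true.
That conflicts with the unit clause (NOT x43).
Either choice for x22 ends in contradiction.
Either choice for x11 ends in contradiction.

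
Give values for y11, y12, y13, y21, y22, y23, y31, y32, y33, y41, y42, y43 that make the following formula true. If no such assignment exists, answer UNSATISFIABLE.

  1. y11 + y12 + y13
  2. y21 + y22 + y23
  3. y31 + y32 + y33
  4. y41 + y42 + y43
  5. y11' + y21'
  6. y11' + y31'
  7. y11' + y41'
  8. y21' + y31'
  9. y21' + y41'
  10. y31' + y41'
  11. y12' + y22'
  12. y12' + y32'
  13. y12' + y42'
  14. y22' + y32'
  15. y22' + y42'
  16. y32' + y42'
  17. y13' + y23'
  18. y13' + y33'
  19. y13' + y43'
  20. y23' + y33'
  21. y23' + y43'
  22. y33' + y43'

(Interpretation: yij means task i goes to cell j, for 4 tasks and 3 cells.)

Branch on y11: set y11 = 0.
Branch on y12: set y12 = 1.
Unit clause (y22') forces y22 = 0.
Unit clause (y32') forces y32 = 0.
Unit clause (y42') forces y42 = 0.
Branch on y21: set y21 = 1.
Unit clause (y31') forces y31 = 0.
Unit clause (y33) forces y33 = 1.
Unit clause (y41') forces y41 = 0.
Unit clause (y43) forces y43 = 1.
Now (y43') is unsatisfied and unit — conflict.
Backtrack on y21: now try y21 = 0.
Unit clause (y23) forces y23 = 1.
Unit clause (y13') forces y13 = 0.
Unit clause (y33') forces y33 = 0.
Unit clause (y31) forces y31 = 1.
Unit clause (y41') forces y41 = 0.
Unit clause (y43) forces y43 = 1.
Now (y43') is unsatisfied and unit — conflict.
Either choice for y21 ends in contradiction.
Backtrack on y12: now try y12 = 0.
Unit clause (y13) forces y13 = 1.
Unit clause (y23') forces y23 = 0.
Unit clause (y33') forces y33 = 0.
Unit clause (y43') forces y43 = 0.
Branch on y21: set y21 = 1.
Unit clause (y31') forces y31 = 0.
Unit clause (y32) forces y32 = 1.
Unit clause (y41') forces y41 = 0.
Unit clause (y42) forces y42 = 1.
Now (y42') is unsatisfied and unit — conflict.
Backtrack on y21: now try y21 = 0.
Unit clause (y22) forces y22 = 1.
Unit clause (y32') forces y32 = 0.
Unit clause (y31) forces y31 = 1.
Unit clause (y41') forces y41 = 0.
Unit clause (y42) forces y42 = 1.
Now (y42') is unsatisfied and unit — conflict.
Either choice for y21 ends in contradiction.
Either choice for y12 ends in contradiction.
Backtrack on y11: now try y11 = 1.
Unit clause (y21') forces y21 = 0.
Unit clause (y31') forces y31 = 0.
Unit clause (y41') forces y41 = 0.
Branch on y22: set y22 = 1.
Unit clause (y12') forces y12 = 0.
Unit clause (y32') forces y32 = 0.
Unit clause (y33) forces y33 = 1.
Unit clause (y42') forces y42 = 0.
Unit clause (y43) forces y43 = 1.
Now (y43') is unsatisfied and unit — conflict.
Backtrack on y22: now try y22 = 0.
Unit clause (y23) forces y23 = 1.
Unit clause (y13') forces y13 = 0.
Unit clause (y33') forces y33 = 0.
Unit clause (y32) forces y32 = 1.
Unit clause (y12') forces y12 = 0.
Unit clause (y42') forces y42 = 0.
Unit clause (y43) forces y43 = 1.
Now (y43') is unsatisfied and unit — conflict.
Either choice for y22 ends in contradiction.
Either choice for y11 ends in contradiction.

UNSATISFIABLE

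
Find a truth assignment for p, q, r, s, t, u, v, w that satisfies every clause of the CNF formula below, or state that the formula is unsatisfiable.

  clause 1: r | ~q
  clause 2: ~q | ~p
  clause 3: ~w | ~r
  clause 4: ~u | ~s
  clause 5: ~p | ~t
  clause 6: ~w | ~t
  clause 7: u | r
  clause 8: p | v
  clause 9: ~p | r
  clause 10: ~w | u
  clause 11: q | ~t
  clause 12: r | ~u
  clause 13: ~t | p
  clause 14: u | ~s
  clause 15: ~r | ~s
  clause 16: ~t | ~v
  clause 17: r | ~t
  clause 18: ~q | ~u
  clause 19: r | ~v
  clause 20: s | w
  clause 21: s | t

UNSATISFIABLE

Try r = 1.
From the singleton clause (~w), w = 0.
From the singleton clause (~s), s = 0.
Now (s) is unsatisfied and unit — conflict.
Backtrack on r: now try r = 0.
From the singleton clause (~q), q = 0.
From the singleton clause (u), u = 1.
Now (~u) is unsatisfied and unit — conflict.
Both values of r lead to a conflict.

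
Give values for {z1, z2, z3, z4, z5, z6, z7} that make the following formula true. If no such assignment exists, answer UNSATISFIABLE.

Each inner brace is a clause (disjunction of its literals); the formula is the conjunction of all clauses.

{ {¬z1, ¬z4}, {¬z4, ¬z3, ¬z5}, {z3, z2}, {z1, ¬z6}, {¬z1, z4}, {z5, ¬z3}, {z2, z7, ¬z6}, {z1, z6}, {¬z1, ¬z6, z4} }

UNSATISFIABLE

Try z1 = False.
The clause (¬z6) is unit, so z6 = False.
Now (z6) is unsatisfied and unit — conflict.
That branch fails; take z1 = True instead.
The clause (¬z4) is unit, so z4 = False.
Now (z4) is unsatisfied and unit — conflict.
Either choice for z1 ends in contradiction.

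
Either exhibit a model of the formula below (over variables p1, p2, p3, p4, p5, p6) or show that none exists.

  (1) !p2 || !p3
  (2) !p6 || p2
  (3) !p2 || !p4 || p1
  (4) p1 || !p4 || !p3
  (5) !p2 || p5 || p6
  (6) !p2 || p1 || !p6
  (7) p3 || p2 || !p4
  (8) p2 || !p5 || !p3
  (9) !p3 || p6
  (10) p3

From the singleton clause (p3), p3 = true.
From the singleton clause (!p2), p2 = false.
From the singleton clause (!p6), p6 = false.
That conflicts with the unit clause (p6).

UNSATISFIABLE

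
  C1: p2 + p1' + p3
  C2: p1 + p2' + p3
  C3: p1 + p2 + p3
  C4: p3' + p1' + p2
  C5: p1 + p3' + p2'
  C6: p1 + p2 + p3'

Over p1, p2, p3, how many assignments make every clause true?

There are 2^3 = 8 truth assignments over (p1, p2, p3).
Split on p2. With p2 = 1, the clauses containing p2 are satisfied and p2' drops from the rest; 2 of the 2^2 = 4 assignments to the other variables satisfy what remains.
With p2 = 0, by the same count on the reduced clause set, 0 assignments work.
(One model: p1=T, p2=T, p3=F.)
Total: 2 + 0 = 2.

2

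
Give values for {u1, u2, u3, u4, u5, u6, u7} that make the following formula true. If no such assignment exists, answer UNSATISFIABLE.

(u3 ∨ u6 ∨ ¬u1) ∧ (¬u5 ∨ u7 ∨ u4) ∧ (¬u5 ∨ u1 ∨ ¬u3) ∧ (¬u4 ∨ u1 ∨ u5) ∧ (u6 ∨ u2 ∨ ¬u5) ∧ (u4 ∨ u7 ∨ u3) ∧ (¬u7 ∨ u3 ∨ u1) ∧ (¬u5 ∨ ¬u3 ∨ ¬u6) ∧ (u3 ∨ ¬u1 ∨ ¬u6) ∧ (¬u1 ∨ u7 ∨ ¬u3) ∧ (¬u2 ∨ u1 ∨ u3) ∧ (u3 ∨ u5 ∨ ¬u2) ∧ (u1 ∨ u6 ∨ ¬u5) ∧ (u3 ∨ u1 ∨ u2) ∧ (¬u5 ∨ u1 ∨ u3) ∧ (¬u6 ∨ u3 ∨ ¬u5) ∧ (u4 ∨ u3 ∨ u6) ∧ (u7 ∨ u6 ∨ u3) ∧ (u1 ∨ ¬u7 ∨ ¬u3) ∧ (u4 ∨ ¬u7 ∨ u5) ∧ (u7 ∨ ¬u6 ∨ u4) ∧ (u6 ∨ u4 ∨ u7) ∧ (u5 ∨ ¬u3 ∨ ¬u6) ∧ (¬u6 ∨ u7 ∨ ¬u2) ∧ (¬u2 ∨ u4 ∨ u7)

u1 ↦ True, u2 ↦ True, u3 ↦ True, u4 ↦ True, u5 ↦ False, u6 ↦ False, u7 ↦ True

Branch on u3: set u3 = True.
Branch on u5: set u5 = False.
The clause (¬u6) is unit, so u6 = False.
Branch on u4: set u4 = True.
The clause (u1) is unit, so u1 = True.
The clause (u7) is unit, so u7 = True.
All clauses hold; u2 can take either value.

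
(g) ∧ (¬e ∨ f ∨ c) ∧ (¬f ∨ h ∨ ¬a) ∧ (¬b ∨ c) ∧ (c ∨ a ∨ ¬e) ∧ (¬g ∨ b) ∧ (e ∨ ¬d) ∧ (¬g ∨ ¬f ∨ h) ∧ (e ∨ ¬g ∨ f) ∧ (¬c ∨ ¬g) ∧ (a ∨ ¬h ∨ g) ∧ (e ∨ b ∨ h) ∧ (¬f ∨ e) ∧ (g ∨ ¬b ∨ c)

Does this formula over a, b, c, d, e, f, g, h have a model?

(g) alone gives g = True.
(b) alone gives b = True.
(c) alone gives c = True.
Now (¬c) is unsatisfied and unit — conflict.
No assignment satisfies every clause.

Unsatisfiable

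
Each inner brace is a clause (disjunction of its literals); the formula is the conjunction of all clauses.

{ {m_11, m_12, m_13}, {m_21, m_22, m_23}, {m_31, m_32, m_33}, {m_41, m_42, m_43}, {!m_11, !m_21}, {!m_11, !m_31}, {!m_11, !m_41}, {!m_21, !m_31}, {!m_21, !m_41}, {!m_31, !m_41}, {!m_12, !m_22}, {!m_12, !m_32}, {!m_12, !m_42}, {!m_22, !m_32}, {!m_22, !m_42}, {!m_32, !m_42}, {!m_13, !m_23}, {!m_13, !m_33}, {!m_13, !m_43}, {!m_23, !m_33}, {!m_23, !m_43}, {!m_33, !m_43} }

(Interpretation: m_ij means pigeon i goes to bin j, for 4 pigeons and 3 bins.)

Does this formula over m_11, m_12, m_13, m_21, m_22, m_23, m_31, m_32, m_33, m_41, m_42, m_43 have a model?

Try m_11 = false.
Try m_12 = true.
From the singleton clause (!m_22), m_22 = false.
From the singleton clause (!m_32), m_32 = false.
From the singleton clause (!m_42), m_42 = false.
Try m_21 = true.
From the singleton clause (!m_31), m_31 = false.
From the singleton clause (m_33), m_33 = true.
From the singleton clause (!m_41), m_41 = false.
From the singleton clause (m_43), m_43 = true.
Now (!m_43) is unsatisfied and unit — conflict.
So m_21 must be the other value — set m_21 = false.
From the singleton clause (m_23), m_23 = true.
From the singleton clause (!m_13), m_13 = false.
From the singleton clause (!m_33), m_33 = false.
From the singleton clause (m_31), m_31 = true.
From the singleton clause (!m_41), m_41 = false.
From the singleton clause (m_43), m_43 = true.
Now (!m_43) is unsatisfied and unit — conflict.
Neither m_21 = true nor m_21 = false works.
So m_12 must be the other value — set m_12 = false.
From the singleton clause (m_13), m_13 = true.
From the singleton clause (!m_23), m_23 = false.
From the singleton clause (!m_33), m_33 = false.
From the singleton clause (!m_43), m_43 = false.
Try m_21 = true.
From the singleton clause (!m_31), m_31 = false.
From the singleton clause (m_32), m_32 = true.
From the singleton clause (!m_41), m_41 = false.
From the singleton clause (m_42), m_42 = true.
Now (!m_42) is unsatisfied and unit — conflict.
So m_21 must be the other value — set m_21 = false.
From the singleton clause (m_22), m_22 = true.
From the singleton clause (!m_32), m_32 = false.
From the singleton clause (m_31), m_31 = true.
From the singleton clause (!m_41), m_41 = false.
From the singleton clause (m_42), m_42 = true.
Now (!m_42) is unsatisfied and unit — conflict.
Neither m_21 = true nor m_21 = false works.
Neither m_12 = true nor m_12 = false works.
So m_11 must be the other value — set m_11 = true.
From the singleton clause (!m_21), m_21 = false.
From the singleton clause (!m_31), m_31 = false.
From the singleton clause (!m_41), m_41 = false.
Try m_22 = true.
From the singleton clause (!m_12), m_12 = false.
From the singleton clause (!m_32), m_32 = false.
From the singleton clause (m_33), m_33 = true.
From the singleton clause (!m_42), m_42 = false.
From the singleton clause (m_43), m_43 = true.
Now (!m_43) is unsatisfied and unit — conflict.
So m_22 must be the other value — set m_22 = false.
From the singleton clause (m_23), m_23 = true.
From the singleton clause (!m_13), m_13 = false.
From the singleton clause (!m_33), m_33 = false.
From the singleton clause (m_32), m_32 = true.
From the singleton clause (!m_12), m_12 = false.
From the singleton clause (!m_42), m_42 = false.
From the singleton clause (m_43), m_43 = true.
Now (!m_43) is unsatisfied and unit — conflict.
Neither m_22 = true nor m_22 = false works.
Neither m_11 = true nor m_11 = false works.
No assignment satisfies every clause.

Unsatisfiable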